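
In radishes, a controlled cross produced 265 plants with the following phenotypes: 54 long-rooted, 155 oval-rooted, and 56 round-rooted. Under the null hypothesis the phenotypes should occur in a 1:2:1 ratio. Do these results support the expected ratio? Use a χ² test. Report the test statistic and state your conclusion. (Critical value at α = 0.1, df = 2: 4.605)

Expected counts for N = 265 under a 1:2:1 ratio (total parts = 4):
  long-rooted: 265 × 1/4 = 66.25
  oval-rooted: 265 × 2/4 = 132.5
  round-rooted: 265 × 1/4 = 66.25
χ² = Σ (O − E)² / E
  long-rooted: (54 − 66.25)² / 66.25 = 2.2651
  oval-rooted: (155 − 132.5)² / 132.5 = 3.8208
  round-rooted: (56 − 66.25)² / 66.25 = 1.5858
χ² = 2.2651 + 3.8208 + 1.5858 = 7.6717 ≈ 7.672
Degrees of freedom = 3 − 1 = 2; critical value at α = 0.1 is 4.605.
Since 7.672 > 4.605, we reject the null hypothesis — the data do not fit the 1:2:1 ratio.

7.672; not consistent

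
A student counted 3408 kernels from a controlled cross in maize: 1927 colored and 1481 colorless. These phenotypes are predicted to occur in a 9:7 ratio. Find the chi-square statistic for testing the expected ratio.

Total ratio parts = 16. Expected numbers out of 3408:
  colored: 3408 × 9/16 = 1917
  colorless: 3408 × 7/16 = 1491
χ² = Σ (O − E)² / E
  colored: (1927 − 1917)² / 1917 = 0.0522
  colorless: (1481 − 1491)² / 1491 = 0.0671
χ² = 0.0522 + 0.0671 = 0.1193 ≈ 0.119

0.119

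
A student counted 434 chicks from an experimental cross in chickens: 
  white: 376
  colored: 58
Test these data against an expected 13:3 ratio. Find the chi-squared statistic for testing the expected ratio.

8.264

Under the 13:3 hypothesis (Σ ratio = 16, N = 434):
  white: 434 × 13/16 = 352.625
  colored: 434 × 3/16 = 81.375
χ² = Σ (O − E)² / E
  white: (376 − 352.625)² / 352.625 = 1.5495
  colored: (58 − 81.375)² / 81.375 = 6.7145
χ² = 1.5495 + 6.7145 = 8.264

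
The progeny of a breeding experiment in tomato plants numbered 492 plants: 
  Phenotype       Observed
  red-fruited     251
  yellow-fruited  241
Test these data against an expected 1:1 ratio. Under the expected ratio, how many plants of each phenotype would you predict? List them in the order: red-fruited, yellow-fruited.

Under the 1:1 hypothesis (Σ ratio = 2, N = 492):
  red-fruited: 492 × 1/2 = 246
  yellow-fruited: 492 × 1/2 = 246

246, 246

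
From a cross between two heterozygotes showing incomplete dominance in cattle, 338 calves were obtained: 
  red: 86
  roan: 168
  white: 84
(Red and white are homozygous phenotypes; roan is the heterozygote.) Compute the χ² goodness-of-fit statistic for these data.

0.036

With incomplete dominance, a heterozygote × heterozygote cross gives a 1:2:1 phenotypic ratio.
Under the 1:2:1 hypothesis (Σ ratio = 4, N = 338):
  red: 338 × 1/4 = 84.5
  roan: 338 × 2/4 = 169
  white: 338 × 1/4 = 84.5
χ² = Σ (O − E)² / E
  red: (86 − 84.5)² / 84.5 = 0.0266
  roan: (168 − 169)² / 169 = 0.0059
  white: (84 − 84.5)² / 84.5 = 0.0030
χ² = 0.0266 + 0.0059 + 0.0030 = 0.0355 ≈ 0.036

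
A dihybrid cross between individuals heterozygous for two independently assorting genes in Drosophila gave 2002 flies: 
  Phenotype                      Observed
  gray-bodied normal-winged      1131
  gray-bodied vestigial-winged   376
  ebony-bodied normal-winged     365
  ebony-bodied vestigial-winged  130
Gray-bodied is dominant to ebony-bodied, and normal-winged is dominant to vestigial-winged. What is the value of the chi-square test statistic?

A dihybrid F₂ with independent assortment and complete dominance at both loci gives a 9:3:3:1 phenotypic ratio.
Expected counts for N = 2002 under a 9:3:3:1 ratio (total parts = 16):
  gray-bodied normal-winged: 2002 × 9/16 = 1126.125
  gray-bodied vestigial-winged: 2002 × 3/16 = 375.375
  ebony-bodied normal-winged: 2002 × 3/16 = 375.375
  ebony-bodied vestigial-winged: 2002 × 1/16 = 125.125
χ² = Σ (O − E)² / E
  gray-bodied normal-winged: (1131 − 1126.125)² / 1126.125 = 0.0211
  gray-bodied vestigial-winged: (376 − 375.375)² / 375.375 = 0.0010
  ebony-bodied normal-winged: (365 − 375.375)² / 375.375 = 0.2868
  ebony-bodied vestigial-winged: (130 − 125.125)² / 125.125 = 0.1899
χ² = 0.0211 + 0.0010 + 0.2868 + 0.1899 = 0.4988 ≈ 0.499

0.499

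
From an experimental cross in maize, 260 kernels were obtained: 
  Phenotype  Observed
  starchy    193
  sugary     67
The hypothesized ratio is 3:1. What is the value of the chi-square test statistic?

0.082

The 3:1 ratio has 4 parts, so with N = 260 the expected counts are:
  starchy: 260 × 3/4 = 195
  sugary: 260 × 1/4 = 65
χ² = Σ (O − E)² / E
  starchy: (193 − 195)² / 195 = 0.0205
  sugary: (67 − 65)² / 65 = 0.0615
χ² = 0.0205 + 0.0615 = 0.082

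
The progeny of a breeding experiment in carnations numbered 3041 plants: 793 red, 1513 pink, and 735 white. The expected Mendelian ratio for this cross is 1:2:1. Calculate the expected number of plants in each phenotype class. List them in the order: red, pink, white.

The 1:2:1 ratio has 4 parts, so with N = 3041 the expected counts are:
  red: 3041 × 1/4 = 760.25
  pink: 3041 × 2/4 = 1520.5
  white: 3041 × 1/4 = 760.25

760.25, 1520.5, 760.25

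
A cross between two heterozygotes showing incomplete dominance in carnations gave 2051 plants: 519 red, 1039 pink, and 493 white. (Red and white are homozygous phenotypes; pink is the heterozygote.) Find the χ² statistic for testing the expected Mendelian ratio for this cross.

With incomplete dominance, a heterozygote × heterozygote cross gives a 1:2:1 phenotypic ratio.
The 1:2:1 ratio has 4 parts, so with N = 2051 the expected counts are:
  red: 2051 × 1/4 = 512.75
  pink: 2051 × 2/4 = 1025.5
  white: 2051 × 1/4 = 512.75
χ² = Σ (O − E)² / E
  red: (519 − 512.75)² / 512.75 = 0.0762
  pink: (1039 − 1025.5)² / 1025.5 = 0.1777
  white: (493 − 512.75)² / 512.75 = 0.7607
χ² = 0.0762 + 0.1777 + 0.7607 = 1.0146 ≈ 1.015

1.015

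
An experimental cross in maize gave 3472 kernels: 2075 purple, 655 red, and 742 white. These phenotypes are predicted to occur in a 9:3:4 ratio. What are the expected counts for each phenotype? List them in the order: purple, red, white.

1953, 651, 868

The 9:3:4 ratio has 16 parts, so with N = 3472 the expected counts are:
  purple: 3472 × 9/16 = 1953
  red: 3472 × 3/16 = 651
  white: 3472 × 4/16 = 868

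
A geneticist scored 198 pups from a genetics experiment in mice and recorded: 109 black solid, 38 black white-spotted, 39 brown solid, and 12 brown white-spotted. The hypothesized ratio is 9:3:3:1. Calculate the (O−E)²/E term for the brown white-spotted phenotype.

Under the 9:3:3:1 hypothesis (Σ ratio = 16, N = 198):
  black solid: 198 × 9/16 = 111.375
  black white-spotted: 198 × 3/16 = 37.125
  brown solid: 198 × 3/16 = 37.125
  brown white-spotted: 198 × 1/16 = 12.375
Contribution of brown white-spotted: (12 − 12.375)² / 12.375 = 0.0114

0.011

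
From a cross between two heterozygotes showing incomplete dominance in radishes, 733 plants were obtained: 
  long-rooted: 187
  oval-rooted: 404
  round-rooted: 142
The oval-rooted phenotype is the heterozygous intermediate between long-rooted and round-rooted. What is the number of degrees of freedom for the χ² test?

2

With incomplete dominance, a heterozygote × heterozygote cross gives a 1:2:1 phenotypic ratio.
A goodness-of-fit test with 3 phenotype classes has df = 3 − 1 = 2.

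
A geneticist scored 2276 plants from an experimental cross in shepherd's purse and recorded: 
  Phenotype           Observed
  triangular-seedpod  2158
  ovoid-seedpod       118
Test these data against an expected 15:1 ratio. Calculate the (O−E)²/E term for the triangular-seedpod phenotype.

The 15:1 ratio has 16 parts, so with N = 2276 the expected counts are:
  triangular-seedpod: 2276 × 15/16 = 2133.75
  ovoid-seedpod: 2276 × 1/16 = 142.25
Contribution of triangular-seedpod: (2158 − 2133.75)² / 2133.75 = 0.2756

0.276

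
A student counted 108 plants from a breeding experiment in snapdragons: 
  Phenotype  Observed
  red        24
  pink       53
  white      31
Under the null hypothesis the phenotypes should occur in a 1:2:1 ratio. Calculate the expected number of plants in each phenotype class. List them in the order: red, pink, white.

27, 54, 27

Under the 1:2:1 hypothesis (Σ ratio = 4, N = 108):
  red: 108 × 1/4 = 27
  pink: 108 × 2/4 = 54
  white: 108 × 1/4 = 27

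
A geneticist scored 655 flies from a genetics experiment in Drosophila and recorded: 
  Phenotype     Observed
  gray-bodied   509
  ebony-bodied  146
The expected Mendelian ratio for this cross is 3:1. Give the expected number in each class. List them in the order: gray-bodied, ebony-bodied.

491.25, 163.75

Expected counts for N = 655 under a 3:1 ratio (total parts = 4):
  gray-bodied: 655 × 3/4 = 491.25
  ebony-bodied: 655 × 1/4 = 163.75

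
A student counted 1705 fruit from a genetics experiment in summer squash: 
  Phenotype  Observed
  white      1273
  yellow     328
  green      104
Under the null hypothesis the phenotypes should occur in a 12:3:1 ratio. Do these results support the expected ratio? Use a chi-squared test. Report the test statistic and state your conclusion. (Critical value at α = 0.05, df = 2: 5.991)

Expected counts for N = 1705 under a 12:3:1 ratio (total parts = 16):
  white: 1705 × 12/16 = 1278.75
  yellow: 1705 × 3/16 = 319.6875
  green: 1705 × 1/16 = 106.5625
χ² = Σ (O − E)² / E
  white: (1273 − 1278.75)² / 1278.75 = 0.0259
  yellow: (328 − 319.6875)² / 319.6875 = 0.2161
  green: (104 − 106.5625)² / 106.5625 = 0.0616
χ² = 0.0259 + 0.2161 + 0.0616 = 0.3036 ≈ 0.304
Degrees of freedom = 3 − 1 = 2; critical value at α = 0.05 is 5.991.
Since 0.304 < 5.991, we fail to reject the null hypothesis — the data are consistent with the 12:3:1 ratio.

0.304; consistent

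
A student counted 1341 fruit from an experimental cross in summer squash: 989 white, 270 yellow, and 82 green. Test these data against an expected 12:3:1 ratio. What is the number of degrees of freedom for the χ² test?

A goodness-of-fit test with 3 phenotype classes has df = 3 − 1 = 2.

2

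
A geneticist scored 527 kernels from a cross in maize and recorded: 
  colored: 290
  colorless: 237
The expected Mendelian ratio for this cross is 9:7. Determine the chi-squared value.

0.320

The 9:7 ratio has 16 parts, so with N = 527 the expected counts are:
  colored: 527 × 9/16 = 296.4375
  colorless: 527 × 7/16 = 230.5625
χ² = Σ (O − E)² / E
  colored: (290 − 296.4375)² / 296.4375 = 0.1398
  colorless: (237 − 230.5625)² / 230.5625 = 0.1797
χ² = 0.1398 + 0.1797 = 0.3195 ≈ 0.320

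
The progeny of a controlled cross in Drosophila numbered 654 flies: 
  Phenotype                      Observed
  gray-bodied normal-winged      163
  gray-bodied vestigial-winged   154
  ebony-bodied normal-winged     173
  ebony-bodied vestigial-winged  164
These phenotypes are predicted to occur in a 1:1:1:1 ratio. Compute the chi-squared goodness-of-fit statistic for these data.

1.107

Expected counts for N = 654 under a 1:1:1:1 ratio (total parts = 4):
  gray-bodied normal-winged: 654 × 1/4 = 163.5
  gray-bodied vestigial-winged: 654 × 1/4 = 163.5
  ebony-bodied normal-winged: 654 × 1/4 = 163.5
  ebony-bodied vestigial-winged: 654 × 1/4 = 163.5
χ² = Σ (O − E)² / E
  gray-bodied normal-winged: (163 − 163.5)² / 163.5 = 0.0015
  gray-bodied vestigial-winged: (154 − 163.5)² / 163.5 = 0.5520
  ebony-bodied normal-winged: (173 − 163.5)² / 163.5 = 0.5520
  ebony-bodied vestigial-winged: (164 − 163.5)² / 163.5 = 0.0015
χ² = 0.0015 + 0.5520 + 0.5520 + 0.0015 = 1.107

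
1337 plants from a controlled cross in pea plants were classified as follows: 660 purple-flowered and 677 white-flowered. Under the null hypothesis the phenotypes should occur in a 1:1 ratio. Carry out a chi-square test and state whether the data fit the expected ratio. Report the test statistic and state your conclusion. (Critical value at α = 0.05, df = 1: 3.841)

The 1:1 ratio has 2 parts, so with N = 1337 the expected counts are:
  purple-flowered: 1337 × 1/2 = 668.5
  white-flowered: 1337 × 1/2 = 668.5
χ² = Σ (O − E)² / E
  purple-flowered: (660 − 668.5)² / 668.5 = 0.1081
  white-flowered: (677 − 668.5)² / 668.5 = 0.1081
χ² = 0.1081 + 0.1081 = 0.2162 ≈ 0.216
Degrees of freedom = 2 − 1 = 1; critical value at α = 0.05 is 3.841.
Since 0.216 < 3.841, we fail to reject the null hypothesis — the data are consistent with the 1:1 ratio.

0.216; consistent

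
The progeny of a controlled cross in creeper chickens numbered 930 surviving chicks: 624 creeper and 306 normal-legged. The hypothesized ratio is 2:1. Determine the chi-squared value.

Total ratio parts = 3. Expected numbers out of 930:
  creeper: 930 × 2/3 = 620
  normal-legged: 930 × 1/3 = 310
χ² = Σ (O − E)² / E
  creeper: (624 − 620)² / 620 = 0.0258
  normal-legged: (306 − 310)² / 310 = 0.0516
χ² = 0.0258 + 0.0516 = 0.0774 ≈ 0.077

0.077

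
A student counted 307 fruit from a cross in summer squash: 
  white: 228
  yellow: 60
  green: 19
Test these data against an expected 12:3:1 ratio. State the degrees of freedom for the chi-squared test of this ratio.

A goodness-of-fit test with 3 phenotype classes has df = 3 − 1 = 2.

2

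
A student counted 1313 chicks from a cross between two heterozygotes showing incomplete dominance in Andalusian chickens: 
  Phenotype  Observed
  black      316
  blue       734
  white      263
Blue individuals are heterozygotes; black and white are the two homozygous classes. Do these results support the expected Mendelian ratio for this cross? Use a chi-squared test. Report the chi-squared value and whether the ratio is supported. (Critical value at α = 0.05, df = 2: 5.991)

With incomplete dominance, a heterozygote × heterozygote cross gives a 1:2:1 phenotypic ratio.
Expected counts for N = 1313 under a 1:2:1 ratio (total parts = 4):
  black: 1313 × 1/4 = 328.25
  blue: 1313 × 2/4 = 656.5
  white: 1313 × 1/4 = 328.25
χ² = Σ (O − E)² / E
  black: (316 − 328.25)² / 328.25 = 0.4572
  blue: (734 − 656.5)² / 656.5 = 9.1489
  white: (263 − 328.25)² / 328.25 = 12.9705
χ² = 0.4572 + 9.1489 + 12.9705 = 22.5766 ≈ 22.577
Degrees of freedom = 3 − 1 = 2; critical value at α = 0.05 is 5.991.
Since 22.577 > 5.991, we reject the null hypothesis — the data do not fit the 1:2:1 ratio.

22.577; not consistent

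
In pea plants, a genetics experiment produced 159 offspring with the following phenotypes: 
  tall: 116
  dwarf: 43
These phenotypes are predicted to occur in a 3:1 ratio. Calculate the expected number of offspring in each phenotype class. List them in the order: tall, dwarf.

Under the 3:1 hypothesis (Σ ratio = 4, N = 159):
  tall: 159 × 3/4 = 119.25
  dwarf: 159 × 1/4 = 39.75

119.25, 39.75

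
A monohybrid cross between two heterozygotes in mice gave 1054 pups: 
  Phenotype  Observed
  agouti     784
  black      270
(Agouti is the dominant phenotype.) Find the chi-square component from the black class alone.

For a monohybrid cross between heterozygotes with complete dominance, the expected phenotypic ratio is 3:1.
Expected counts for N = 1054 under a 3:1 ratio (total parts = 4):
  agouti: 1054 × 3/4 = 790.5
  black: 1054 × 1/4 = 263.5
Contribution of black: (270 − 263.5)² / 263.5 = 0.1603

0.160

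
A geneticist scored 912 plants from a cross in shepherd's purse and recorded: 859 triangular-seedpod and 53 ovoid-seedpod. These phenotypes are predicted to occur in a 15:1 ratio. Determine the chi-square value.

Under the 15:1 hypothesis (Σ ratio = 16, N = 912):
  triangular-seedpod: 912 × 15/16 = 855
  ovoid-seedpod: 912 × 1/16 = 57
χ² = Σ (O − E)² / E
  triangular-seedpod: (859 − 855)² / 855 = 0.0187
  ovoid-seedpod: (53 − 57)² / 57 = 0.2807
χ² = 0.0187 + 0.2807 = 0.2994 ≈ 0.299

0.299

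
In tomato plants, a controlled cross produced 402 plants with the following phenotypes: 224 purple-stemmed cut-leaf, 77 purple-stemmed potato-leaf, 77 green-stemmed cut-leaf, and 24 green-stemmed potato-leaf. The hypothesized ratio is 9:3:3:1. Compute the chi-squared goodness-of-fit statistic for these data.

Total ratio parts = 16. Expected numbers out of 402:
  purple-stemmed cut-leaf: 402 × 9/16 = 226.125
  purple-stemmed potato-leaf: 402 × 3/16 = 75.375
  green-stemmed cut-leaf: 402 × 3/16 = 75.375
  green-stemmed potato-leaf: 402 × 1/16 = 25.125
χ² = Σ (O − E)² / E
  purple-stemmed cut-leaf: (224 − 226.125)² / 226.125 = 0.0200
  purple-stemmed potato-leaf: (77 − 75.375)² / 75.375 = 0.0350
  green-stemmed cut-leaf: (77 − 75.375)² / 75.375 = 0.0350
  green-stemmed potato-leaf: (24 − 25.125)² / 25.125 = 0.0504
χ² = 0.0200 + 0.0350 + 0.0350 + 0.0504 = 0.1404 ≈ 0.140

0.140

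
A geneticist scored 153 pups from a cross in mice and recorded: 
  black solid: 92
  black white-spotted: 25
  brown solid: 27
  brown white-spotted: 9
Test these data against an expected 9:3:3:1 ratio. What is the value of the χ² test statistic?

Expected counts for N = 153 under a 9:3:3:1 ratio (total parts = 16):
  black solid: 153 × 9/16 = 86.0625
  black white-spotted: 153 × 3/16 = 28.6875
  brown solid: 153 × 3/16 = 28.6875
  brown white-spotted: 153 × 1/16 = 9.5625
χ² = Σ (O − E)² / E
  black solid: (92 − 86.0625)² / 86.0625 = 0.4096
  black white-spotted: (25 − 28.6875)² / 28.6875 = 0.4740
  brown solid: (27 − 28.6875)² / 28.6875 = 0.0993
  brown white-spotted: (9 − 9.5625)² / 9.5625 = 0.0331
χ² = 0.4096 + 0.4740 + 0.0993 + 0.0331 = 1.016

1.016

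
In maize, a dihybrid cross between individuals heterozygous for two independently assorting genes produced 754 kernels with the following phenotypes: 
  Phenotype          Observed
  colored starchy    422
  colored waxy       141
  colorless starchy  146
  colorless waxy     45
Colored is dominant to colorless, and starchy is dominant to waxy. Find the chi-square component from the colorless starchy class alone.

A dihybrid F₂ with independent assortment and complete dominance at both loci gives a 9:3:3:1 phenotypic ratio.
The 9:3:3:1 ratio has 16 parts, so with N = 754 the expected counts are:
  colored starchy: 754 × 9/16 = 424.125
  colored waxy: 754 × 3/16 = 141.375
  colorless starchy: 754 × 3/16 = 141.375
  colorless waxy: 754 × 1/16 = 47.125
Contribution of colorless starchy: (146 − 141.375)² / 141.375 = 0.1513

0.151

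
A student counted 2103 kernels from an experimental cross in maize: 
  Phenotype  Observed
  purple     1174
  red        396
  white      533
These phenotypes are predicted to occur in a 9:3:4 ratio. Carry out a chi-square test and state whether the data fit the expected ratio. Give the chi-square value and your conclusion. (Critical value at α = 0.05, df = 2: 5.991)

Expected counts for N = 2103 under a 9:3:4 ratio (total parts = 16):
  purple: 2103 × 9/16 = 1182.9375
  red: 2103 × 3/16 = 394.3125
  white: 2103 × 4/16 = 525.75
χ² = Σ (O − E)² / E
  purple: (1174 − 1182.9375)² / 1182.9375 = 0.0675
  red: (396 − 394.3125)² / 394.3125 = 0.0072
  white: (533 − 525.75)² / 525.75 = 0.1000
χ² = 0.0675 + 0.0072 + 0.1000 = 0.1747 ≈ 0.175
Degrees of freedom = 3 − 1 = 2; critical value at α = 0.05 is 5.991.
Since 0.175 < 5.991, we fail to reject the null hypothesis — the data are consistent with the 9:3:4 ratio.

0.175; consistent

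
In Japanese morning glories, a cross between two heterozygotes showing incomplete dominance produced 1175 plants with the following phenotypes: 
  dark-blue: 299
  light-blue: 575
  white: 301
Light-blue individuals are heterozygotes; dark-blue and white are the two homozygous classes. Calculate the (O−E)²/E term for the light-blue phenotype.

With incomplete dominance, a heterozygote × heterozygote cross gives a 1:2:1 phenotypic ratio.
The 1:2:1 ratio has 4 parts, so with N = 1175 the expected counts are:
  dark-blue: 1175 × 1/4 = 293.75
  light-blue: 1175 × 2/4 = 587.5
  white: 1175 × 1/4 = 293.75
Contribution of light-blue: (575 − 587.5)² / 587.5 = 0.2660

0.266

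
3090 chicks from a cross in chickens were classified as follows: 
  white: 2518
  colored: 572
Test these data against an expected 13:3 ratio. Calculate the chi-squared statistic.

0.116

Under the 13:3 hypothesis (Σ ratio = 16, N = 3090):
  white: 3090 × 13/16 = 2510.625
  colored: 3090 × 3/16 = 579.375
χ² = Σ (O − E)² / E
  white: (2518 − 2510.625)² / 2510.625 = 0.0217
  colored: (572 − 579.375)² / 579.375 = 0.0939
χ² = 0.0217 + 0.0939 = 0.1156 ≈ 0.116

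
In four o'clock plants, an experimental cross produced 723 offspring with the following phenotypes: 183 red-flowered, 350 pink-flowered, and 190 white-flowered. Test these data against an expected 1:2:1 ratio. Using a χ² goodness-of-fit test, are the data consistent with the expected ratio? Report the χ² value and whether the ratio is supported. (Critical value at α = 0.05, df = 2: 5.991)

The 1:2:1 ratio has 4 parts, so with N = 723 the expected counts are:
  red-flowered: 723 × 1/4 = 180.75
  pink-flowered: 723 × 2/4 = 361.5
  white-flowered: 723 × 1/4 = 180.75
χ² = Σ (O − E)² / E
  red-flowered: (183 − 180.75)² / 180.75 = 0.0280
  pink-flowered: (350 − 361.5)² / 361.5 = 0.3658
  white-flowered: (190 − 180.75)² / 180.75 = 0.4734
χ² = 0.0280 + 0.3658 + 0.4734 = 0.8672 ≈ 0.867
Degrees of freedom = 3 − 1 = 2; critical value at α = 0.05 is 5.991.
Since 0.867 < 5.991, we fail to reject the null hypothesis — the data are consistent with the 1:2:1 ratio.

0.867; consistent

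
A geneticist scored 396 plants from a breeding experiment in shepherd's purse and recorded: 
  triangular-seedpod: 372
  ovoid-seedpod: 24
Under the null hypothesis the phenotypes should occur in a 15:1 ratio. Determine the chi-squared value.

0.024

Expected counts for N = 396 under a 15:1 ratio (total parts = 16):
  triangular-seedpod: 396 × 15/16 = 371.25
  ovoid-seedpod: 396 × 1/16 = 24.75
χ² = Σ (O − E)² / E
  triangular-seedpod: (372 − 371.25)² / 371.25 = 0.0015
  ovoid-seedpod: (24 − 24.75)² / 24.75 = 0.0227
χ² = 0.0015 + 0.0227 = 0.0242 ≈ 0.024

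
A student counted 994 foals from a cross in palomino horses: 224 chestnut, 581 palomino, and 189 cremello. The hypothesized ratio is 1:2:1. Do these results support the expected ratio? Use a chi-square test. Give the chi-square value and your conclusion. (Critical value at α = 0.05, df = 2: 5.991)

Under the 1:2:1 hypothesis (Σ ratio = 4, N = 994):
  chestnut: 994 × 1/4 = 248.5
  palomino: 994 × 2/4 = 497
  cremello: 994 × 1/4 = 248.5
χ² = Σ (O − E)² / E
  chestnut: (224 − 248.5)² / 248.5 = 2.4155
  palomino: (581 − 497)² / 497 = 14.1972
  cremello: (189 − 248.5)² / 248.5 = 14.2465
χ² = 2.4155 + 14.1972 + 14.2465 = 30.8592 ≈ 30.859
Degrees of freedom = 3 − 1 = 2; critical value at α = 0.05 is 5.991.
Since 30.859 > 5.991, we reject the null hypothesis — the data do not fit the 1:2:1 ratio.

30.859; not consistent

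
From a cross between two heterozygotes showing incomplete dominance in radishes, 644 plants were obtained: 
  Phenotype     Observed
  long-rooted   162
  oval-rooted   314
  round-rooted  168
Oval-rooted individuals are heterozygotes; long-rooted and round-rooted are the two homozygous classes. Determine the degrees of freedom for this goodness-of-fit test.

With incomplete dominance, a heterozygote × heterozygote cross gives a 1:2:1 phenotypic ratio.
A goodness-of-fit test with 3 phenotype classes has df = 3 − 1 = 2.

2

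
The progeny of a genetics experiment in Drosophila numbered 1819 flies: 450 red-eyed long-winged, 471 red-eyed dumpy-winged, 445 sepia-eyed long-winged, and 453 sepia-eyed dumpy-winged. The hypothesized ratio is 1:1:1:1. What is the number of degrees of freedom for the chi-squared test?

3

A goodness-of-fit test with 4 phenotype classes has df = 4 − 1 = 3.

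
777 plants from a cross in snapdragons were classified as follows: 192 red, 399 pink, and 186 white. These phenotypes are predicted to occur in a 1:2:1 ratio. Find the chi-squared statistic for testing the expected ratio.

Expected counts for N = 777 under a 1:2:1 ratio (total parts = 4):
  red: 777 × 1/4 = 194.25
  pink: 777 × 2/4 = 388.5
  white: 777 × 1/4 = 194.25
χ² = Σ (O − E)² / E
  red: (192 − 194.25)² / 194.25 = 0.0261
  pink: (399 − 388.5)² / 388.5 = 0.2838
  white: (186 − 194.25)² / 194.25 = 0.3504
χ² = 0.0261 + 0.2838 + 0.3504 = 0.6603 ≈ 0.660

0.660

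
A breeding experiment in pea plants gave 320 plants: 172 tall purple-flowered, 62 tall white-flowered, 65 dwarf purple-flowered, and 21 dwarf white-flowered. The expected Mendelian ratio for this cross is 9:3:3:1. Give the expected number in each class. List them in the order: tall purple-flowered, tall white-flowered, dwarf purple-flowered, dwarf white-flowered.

Under the 9:3:3:1 hypothesis (Σ ratio = 16, N = 320):
  tall purple-flowered: 320 × 9/16 = 180
  tall white-flowered: 320 × 3/16 = 60
  dwarf purple-flowered: 320 × 3/16 = 60
  dwarf white-flowered: 320 × 1/16 = 20

180, 60, 60, 20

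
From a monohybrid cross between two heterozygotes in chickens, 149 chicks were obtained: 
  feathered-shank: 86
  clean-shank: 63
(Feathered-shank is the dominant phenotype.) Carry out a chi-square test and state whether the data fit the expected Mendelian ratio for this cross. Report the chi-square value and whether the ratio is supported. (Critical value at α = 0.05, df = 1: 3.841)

23.734; not consistent

For a monohybrid cross between heterozygotes with complete dominance, the expected phenotypic ratio is 3:1.
Total ratio parts = 4. Expected numbers out of 149:
  feathered-shank: 149 × 3/4 = 111.75
  clean-shank: 149 × 1/4 = 37.25
χ² = Σ (O − E)² / E
  feathered-shank: (86 − 111.75)² / 111.75 = 5.9334
  clean-shank: (63 − 37.25)² / 37.25 = 17.8003
χ² = 5.9334 + 17.8003 = 23.7337 ≈ 23.734
Degrees of freedom = 2 − 1 = 1; critical value at α = 0.05 is 3.841.
Since 23.734 > 3.841, we reject the null hypothesis — the data do not fit the 3:1 ratio.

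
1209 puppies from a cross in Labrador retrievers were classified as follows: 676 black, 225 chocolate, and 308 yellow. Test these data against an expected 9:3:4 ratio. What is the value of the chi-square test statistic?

0.146

Total ratio parts = 16. Expected numbers out of 1209:
  black: 1209 × 9/16 = 680.0625
  chocolate: 1209 × 3/16 = 226.6875
  yellow: 1209 × 4/16 = 302.25
χ² = Σ (O − E)² / E
  black: (676 − 680.0625)² / 680.0625 = 0.0243
  chocolate: (225 − 226.6875)² / 226.6875 = 0.0126
  yellow: (308 − 302.25)² / 302.25 = 0.1094
χ² = 0.0243 + 0.0126 + 0.1094 = 0.1463 ≈ 0.146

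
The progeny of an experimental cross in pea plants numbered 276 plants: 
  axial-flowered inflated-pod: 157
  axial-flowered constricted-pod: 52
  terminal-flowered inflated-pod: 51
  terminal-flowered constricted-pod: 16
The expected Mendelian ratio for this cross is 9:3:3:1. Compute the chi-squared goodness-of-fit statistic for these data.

0.122

The 9:3:3:1 ratio has 16 parts, so with N = 276 the expected counts are:
  axial-flowered inflated-pod: 276 × 9/16 = 155.25
  axial-flowered constricted-pod: 276 × 3/16 = 51.75
  terminal-flowered inflated-pod: 276 × 3/16 = 51.75
  terminal-flowered constricted-pod: 276 × 1/16 = 17.25
χ² = Σ (O − E)² / E
  axial-flowered inflated-pod: (157 − 155.25)² / 155.25 = 0.0197
  axial-flowered constricted-pod: (52 − 51.75)² / 51.75 = 0.0012
  terminal-flowered inflated-pod: (51 − 51.75)² / 51.75 = 0.0109
  terminal-flowered constricted-pod: (16 − 17.25)² / 17.25 = 0.0906
χ² = 0.0197 + 0.0012 + 0.0109 + 0.0906 = 0.1224 ≈ 0.122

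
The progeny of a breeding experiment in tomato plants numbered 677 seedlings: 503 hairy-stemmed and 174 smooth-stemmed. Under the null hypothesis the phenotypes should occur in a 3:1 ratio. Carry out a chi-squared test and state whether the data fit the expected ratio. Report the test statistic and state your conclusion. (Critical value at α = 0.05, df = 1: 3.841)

0.178; consistent

Under the 3:1 hypothesis (Σ ratio = 4, N = 677):
  hairy-stemmed: 677 × 3/4 = 507.75
  smooth-stemmed: 677 × 1/4 = 169.25
χ² = Σ (O − E)² / E
  hairy-stemmed: (503 − 507.75)² / 507.75 = 0.0444
  smooth-stemmed: (174 − 169.25)² / 169.25 = 0.1333
χ² = 0.0444 + 0.1333 = 0.1777 ≈ 0.178
Degrees of freedom = 2 − 1 = 1; critical value at α = 0.05 is 3.841.
Since 0.178 < 3.841, we fail to reject the null hypothesis — the data are consistent with the 3:1 ratio.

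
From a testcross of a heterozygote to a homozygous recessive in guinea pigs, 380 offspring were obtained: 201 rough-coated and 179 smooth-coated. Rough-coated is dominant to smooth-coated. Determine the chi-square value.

A testcross of a heterozygote (Aa × aa) gives a 1:1 phenotypic ratio.
Total ratio parts = 2. Expected numbers out of 380:
  rough-coated: 380 × 1/2 = 190
  smooth-coated: 380 × 1/2 = 190
χ² = Σ (O − E)² / E
  rough-coated: (201 − 190)² / 190 = 0.6368
  smooth-coated: (179 − 190)² / 190 = 0.6368
χ² = 0.6368 + 0.6368 = 1.2736 ≈ 1.274

1.274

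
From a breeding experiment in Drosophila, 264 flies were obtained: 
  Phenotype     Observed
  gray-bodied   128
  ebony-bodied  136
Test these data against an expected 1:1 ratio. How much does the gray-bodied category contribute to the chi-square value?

The 1:1 ratio has 2 parts, so with N = 264 the expected counts are:
  gray-bodied: 264 × 1/2 = 132
  ebony-bodied: 264 × 1/2 = 132
Contribution of gray-bodied: (128 − 132)² / 132 = 0.1212

0.121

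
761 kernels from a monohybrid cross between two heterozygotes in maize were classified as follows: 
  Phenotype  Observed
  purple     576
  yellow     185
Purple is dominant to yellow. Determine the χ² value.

0.193

For a monohybrid cross between heterozygotes with complete dominance, the expected phenotypic ratio is 3:1.
Expected counts for N = 761 under a 3:1 ratio (total parts = 4):
  purple: 761 × 3/4 = 570.75
  yellow: 761 × 1/4 = 190.25
χ² = Σ (O − E)² / E
  purple: (576 − 570.75)² / 570.75 = 0.0483
  yellow: (185 − 190.25)² / 190.25 = 0.1449
χ² = 0.0483 + 0.1449 = 0.1932 ≈ 0.193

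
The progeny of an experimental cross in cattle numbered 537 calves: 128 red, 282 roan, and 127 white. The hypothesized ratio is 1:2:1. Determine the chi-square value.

Under the 1:2:1 hypothesis (Σ ratio = 4, N = 537):
  red: 537 × 1/4 = 134.25
  roan: 537 × 2/4 = 268.5
  white: 537 × 1/4 = 134.25
χ² = Σ (O − E)² / E
  red: (128 − 134.25)² / 134.25 = 0.2910
  roan: (282 − 268.5)² / 268.5 = 0.6788
  white: (127 − 134.25)² / 134.25 = 0.3915
χ² = 0.2910 + 0.6788 + 0.3915 = 1.3613 ≈ 1.361

1.361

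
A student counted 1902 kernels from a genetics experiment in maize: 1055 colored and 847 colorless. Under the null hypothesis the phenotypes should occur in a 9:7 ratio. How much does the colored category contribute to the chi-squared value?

0.207

The 9:7 ratio has 16 parts, so with N = 1902 the expected counts are:
  colored: 1902 × 9/16 = 1069.875
  colorless: 1902 × 7/16 = 832.125
Contribution of colored: (1055 − 1069.875)² / 1069.875 = 0.2068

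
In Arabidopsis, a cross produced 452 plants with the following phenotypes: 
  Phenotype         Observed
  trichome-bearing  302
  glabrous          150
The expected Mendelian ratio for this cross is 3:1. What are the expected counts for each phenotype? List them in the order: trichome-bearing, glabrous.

Total ratio parts = 4. Expected numbers out of 452:
  trichome-bearing: 452 × 3/4 = 339
  glabrous: 452 × 1/4 = 113

339, 113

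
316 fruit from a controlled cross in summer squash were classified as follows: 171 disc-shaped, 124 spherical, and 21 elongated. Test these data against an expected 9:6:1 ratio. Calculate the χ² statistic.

The 9:6:1 ratio has 16 parts, so with N = 316 the expected counts are:
  disc-shaped: 316 × 9/16 = 177.75
  spherical: 316 × 6/16 = 118.5
  elongated: 316 × 1/16 = 19.75
χ² = Σ (O − E)² / E
  disc-shaped: (171 − 177.75)² / 177.75 = 0.2563
  spherical: (124 − 118.5)² / 118.5 = 0.2553
  elongated: (21 − 19.75)² / 19.75 = 0.0791
χ² = 0.2563 + 0.2553 + 0.0791 = 0.5907 ≈ 0.591

0.591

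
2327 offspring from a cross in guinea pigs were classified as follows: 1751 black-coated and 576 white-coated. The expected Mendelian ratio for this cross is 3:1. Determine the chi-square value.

The 3:1 ratio has 4 parts, so with N = 2327 the expected counts are:
  black-coated: 2327 × 3/4 = 1745.25
  white-coated: 2327 × 1/4 = 581.75
χ² = Σ (O − E)² / E
  black-coated: (1751 − 1745.25)² / 1745.25 = 0.0189
  white-coated: (576 − 581.75)² / 581.75 = 0.0568
χ² = 0.0189 + 0.0568 = 0.0757 ≈ 0.076

0.076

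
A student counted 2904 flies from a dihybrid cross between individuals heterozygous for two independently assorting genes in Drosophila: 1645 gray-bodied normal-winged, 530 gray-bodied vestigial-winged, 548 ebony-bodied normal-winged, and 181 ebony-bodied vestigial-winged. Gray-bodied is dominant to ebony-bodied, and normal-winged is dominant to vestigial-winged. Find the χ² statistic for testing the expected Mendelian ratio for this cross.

0.491

A dihybrid F₂ with independent assortment and complete dominance at both loci gives a 9:3:3:1 phenotypic ratio.
Expected counts for N = 2904 under a 9:3:3:1 ratio (total parts = 16):
  gray-bodied normal-winged: 2904 × 9/16 = 1633.5
  gray-bodied vestigial-winged: 2904 × 3/16 = 544.5
  ebony-bodied normal-winged: 2904 × 3/16 = 544.5
  ebony-bodied vestigial-winged: 2904 × 1/16 = 181.5
χ² = Σ (O − E)² / E
  gray-bodied normal-winged: (1645 − 1633.5)² / 1633.5 = 0.0810
  gray-bodied vestigial-winged: (530 − 544.5)² / 544.5 = 0.3861
  ebony-bodied normal-winged: (548 − 544.5)² / 544.5 = 0.0225
  ebony-bodied vestigial-winged: (181 − 181.5)² / 181.5 = 0.0014
χ² = 0.0810 + 0.3861 + 0.0225 + 0.0014 = 0.491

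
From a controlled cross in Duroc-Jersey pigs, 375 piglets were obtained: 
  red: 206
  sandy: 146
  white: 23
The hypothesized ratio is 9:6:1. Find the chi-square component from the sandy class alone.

0.205

The 9:6:1 ratio has 16 parts, so with N = 375 the expected counts are:
  red: 375 × 9/16 = 210.9375
  sandy: 375 × 6/16 = 140.625
  white: 375 × 1/16 = 23.4375
Contribution of sandy: (146 − 140.625)² / 140.625 = 0.2054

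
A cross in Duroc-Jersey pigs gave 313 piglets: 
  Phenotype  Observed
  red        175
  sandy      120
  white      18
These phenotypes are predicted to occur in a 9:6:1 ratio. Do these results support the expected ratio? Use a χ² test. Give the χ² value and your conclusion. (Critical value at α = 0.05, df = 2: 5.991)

Under the 9:6:1 hypothesis (Σ ratio = 16, N = 313):
  red: 313 × 9/16 = 176.0625
  sandy: 313 × 6/16 = 117.375
  white: 313 × 1/16 = 19.5625
χ² = Σ (O − E)² / E
  red: (175 − 176.0625)² / 176.0625 = 0.0064
  sandy: (120 − 117.375)² / 117.375 = 0.0587
  white: (18 − 19.5625)² / 19.5625 = 0.1248
χ² = 0.0064 + 0.0587 + 0.1248 = 0.1899 ≈ 0.190
Degrees of freedom = 3 − 1 = 2; critical value at α = 0.05 is 5.991.
Since 0.190 < 5.991, we fail to reject the null hypothesis — the data are consistent with the 9:6:1 ratio.

0.190; consistent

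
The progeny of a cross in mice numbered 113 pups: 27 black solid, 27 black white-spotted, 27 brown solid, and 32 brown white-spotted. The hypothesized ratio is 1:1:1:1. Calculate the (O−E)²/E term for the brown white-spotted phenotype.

0.498

Expected counts for N = 113 under a 1:1:1:1 ratio (total parts = 4):
  black solid: 113 × 1/4 = 28.25
  black white-spotted: 113 × 1/4 = 28.25
  brown solid: 113 × 1/4 = 28.25
  brown white-spotted: 113 × 1/4 = 28.25
Contribution of brown white-spotted: (32 − 28.25)² / 28.25 = 0.4978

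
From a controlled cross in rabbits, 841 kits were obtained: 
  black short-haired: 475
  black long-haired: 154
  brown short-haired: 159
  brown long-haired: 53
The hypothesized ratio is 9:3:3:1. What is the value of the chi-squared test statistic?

0.109

Total ratio parts = 16. Expected numbers out of 841:
  black short-haired: 841 × 9/16 = 473.0625
  black long-haired: 841 × 3/16 = 157.6875
  brown short-haired: 841 × 3/16 = 157.6875
  brown long-haired: 841 × 1/16 = 52.5625
χ² = Σ (O − E)² / E
  black short-haired: (475 − 473.0625)² / 473.0625 = 0.0079
  black long-haired: (154 − 157.6875)² / 157.6875 = 0.0862
  brown short-haired: (159 − 157.6875)² / 157.6875 = 0.0109
  brown long-haired: (53 − 52.5625)² / 52.5625 = 0.0036
χ² = 0.0079 + 0.0862 + 0.0109 + 0.0036 = 0.1086 ≈ 0.109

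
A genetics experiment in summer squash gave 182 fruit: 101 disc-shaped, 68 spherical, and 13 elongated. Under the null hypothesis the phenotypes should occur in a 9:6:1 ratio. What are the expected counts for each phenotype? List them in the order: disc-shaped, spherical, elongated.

The 9:6:1 ratio has 16 parts, so with N = 182 the expected counts are:
  disc-shaped: 182 × 9/16 = 102.375
  spherical: 182 × 6/16 = 68.25
  elongated: 182 × 1/16 = 11.375

102.375, 68.25, 11.375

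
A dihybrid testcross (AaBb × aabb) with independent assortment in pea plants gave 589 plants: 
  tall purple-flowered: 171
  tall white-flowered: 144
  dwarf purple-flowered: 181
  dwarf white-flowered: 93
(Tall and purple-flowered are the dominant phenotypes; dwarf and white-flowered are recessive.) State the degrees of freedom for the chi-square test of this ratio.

A dihybrid testcross with independent assortment gives a 1:1:1:1 ratio.
A goodness-of-fit test with 4 phenotype classes has df = 4 − 1 = 3.

3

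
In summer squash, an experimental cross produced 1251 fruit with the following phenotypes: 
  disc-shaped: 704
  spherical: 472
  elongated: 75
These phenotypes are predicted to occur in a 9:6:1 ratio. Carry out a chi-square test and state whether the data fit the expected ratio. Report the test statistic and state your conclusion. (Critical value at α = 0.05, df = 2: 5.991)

Total ratio parts = 16. Expected numbers out of 1251:
  disc-shaped: 1251 × 9/16 = 703.6875
  spherical: 1251 × 6/16 = 469.125
  elongated: 1251 × 1/16 = 78.1875
χ² = Σ (O − E)² / E
  disc-shaped: (704 − 703.6875)² / 703.6875 = 0.0001
  spherical: (472 − 469.125)² / 469.125 = 0.0176
  elongated: (75 − 78.1875)² / 78.1875 = 0.1299
χ² = 0.0001 + 0.0176 + 0.1299 = 0.1476 ≈ 0.148
Degrees of freedom = 3 − 1 = 2; critical value at α = 0.05 is 5.991.
Since 0.148 < 5.991, we fail to reject the null hypothesis — the data are consistent with the 9:6:1 ratio.

0.148; consistent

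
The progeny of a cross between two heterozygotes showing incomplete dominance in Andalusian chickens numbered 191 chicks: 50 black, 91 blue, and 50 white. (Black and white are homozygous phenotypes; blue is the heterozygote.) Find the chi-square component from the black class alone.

With incomplete dominance, a heterozygote × heterozygote cross gives a 1:2:1 phenotypic ratio.
The 1:2:1 ratio has 4 parts, so with N = 191 the expected counts are:
  black: 191 × 1/4 = 47.75
  blue: 191 × 2/4 = 95.5
  white: 191 × 1/4 = 47.75
Contribution of black: (50 − 47.75)² / 47.75 = 0.1060

0.106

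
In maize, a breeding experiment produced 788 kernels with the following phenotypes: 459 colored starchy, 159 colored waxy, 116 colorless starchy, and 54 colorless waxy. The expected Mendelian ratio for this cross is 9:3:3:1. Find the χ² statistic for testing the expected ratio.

Under the 9:3:3:1 hypothesis (Σ ratio = 16, N = 788):
  colored starchy: 788 × 9/16 = 443.25
  colored waxy: 788 × 3/16 = 147.75
  colorless starchy: 788 × 3/16 = 147.75
  colorless waxy: 788 × 1/16 = 49.25
χ² = Σ (O − E)² / E
  colored starchy: (459 − 443.25)² / 443.25 = 0.5596
  colored waxy: (159 − 147.75)² / 147.75 = 0.8566
  colorless starchy: (116 − 147.75)² / 147.75 = 6.8228
  colorless waxy: (54 − 49.25)² / 49.25 = 0.4581
χ² = 0.5596 + 0.8566 + 6.8228 + 0.4581 = 8.6971 ≈ 8.697

8.697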